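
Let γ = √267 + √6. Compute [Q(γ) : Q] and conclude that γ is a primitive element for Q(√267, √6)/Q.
[Q(γ) : Q] = 4 (equivalently, Q(γ) = Q(√267, √6))

Obviously Q(γ) ⊆ Q(√267, √6), and [Q(√267, √6):Q] = 4 (since 267, 6 are distinct squarefree integers > 1 with 1602 not a perfect square). To show equality we compute the minimal polynomial of γ. From γ = √267 + √6: γ^2 = 267 + 2√(1602) + 6 = 273 + 2√(1602), so γ^2 - 273 = 2√(1602); squaring, (γ^2 - 273)^2 = 4·1602, i.e. γ^4 - 546γ^2 + 74529 - 6408 = 0, i.e. γ^4 - 546γ^2 + 68121 = 0. So γ is a root of x^4 - 546x^2 + 68121. This polynomial is irreducible over Q: it has no rational root (each ±√267 ± √6 is irrational), and any factorization into two quadratics over Q would force √(1602) ∈ Q (pairing opposite roots) or √267, √6 ∈ Q (other pairings), all impossible. Hence [Q(γ):Q] = 4 = [Q(√267, √6):Q], so Q(γ) = Q(√267, √6).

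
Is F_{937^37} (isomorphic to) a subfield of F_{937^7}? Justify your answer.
No: F_{937^37} is not a subfield of F_{937^7}

F_{p^m} embeds in F_{p^n} iff m | n. Here 37 ∤ 7 (since 7 = 0·37 + 7 with remainder 7 ≠ 0), so F_{937^37} is not a subfield of F_{937^7}. Equivalently: if it were, the tower law would give 37 = [F_{937^37}:F_937] dividing [F_{937^7}:F_937] = 7, contradiction.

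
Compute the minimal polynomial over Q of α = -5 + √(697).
m_α(x) = x^2 + 10x - 672

From α + 5 = √(697), squaring gives (α + 5)^2 = 697, i.e. α^2 + 10α + 25 = 697, so α^2 + 10α - 672 = 0. The discriminant of x^2 + 10x - 672 is (10)^2 - 4·(-672) = 100 + 2688 = 2788, and 4·(697) is not a perfect square in Q since 697 is squarefree and ≠ 1. Hence x^2 + 10x - 672 is irreducible over Q and is the minimal polynomial of α.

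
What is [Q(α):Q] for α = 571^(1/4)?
[Q(α):Q] = 4

α is a root of x^4 - 571. By Eisenstein's criterion at the prime p = 571 (which divides the constant term 571 but p^2 = 326041 does not, since 571 is squarefree), x^4 - 571 is irreducible over Q. Hence [Q(α):Q] = 4.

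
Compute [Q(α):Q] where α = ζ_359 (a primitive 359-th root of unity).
[Q(α):Q] = 358

The minimal polynomial of ζ_359 over Q is the 359-th cyclotomic polynomial Φ_359(x), which is irreducible over Q and has degree φ(359) = 358. Hence [Q(α):Q] = φ(359) = 358.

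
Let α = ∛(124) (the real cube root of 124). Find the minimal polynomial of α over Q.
m_α(x) = x^3 - 124

α satisfies α^3 = 124, so x^3 - 124 annihilates α. By the rational root test, a rational root p/q (in lowest terms) of x^3 - 124 would satisfy p^3 = 124 q^3, forcing q = 1 and p^3 = 124; but 124 is not a perfect cube, contradiction. A monic cubic over Q with no rational root is irreducible (any nontrivial factorization would include a linear factor). Hence x^3 - 124 is the minimal polynomial of α, and in particular [Q(α):Q] = 3.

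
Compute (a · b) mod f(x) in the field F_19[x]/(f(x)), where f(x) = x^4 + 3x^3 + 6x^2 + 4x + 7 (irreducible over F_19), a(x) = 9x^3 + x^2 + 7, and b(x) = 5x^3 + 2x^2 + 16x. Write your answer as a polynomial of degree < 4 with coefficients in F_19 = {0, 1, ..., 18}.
a · b ≡ 2x^3 + 15x^2 + 10x + 17 (mod f(x))

Multiply in F_19[x]: a(x)·b(x) = (9x^3 + x^2 + 7)·(5x^3 + 2x^2 + 16x) = 7x^6 + 4x^5 + 13x^4 + 13x^3 + 14x^2 + 17x. This has degree ≥ 4, so divide by f(x) over F_19: 7x^6 + 4x^5 + 13x^4 + 13x^3 + 14x^2 + 17x = (7x^2 + 2x + 3)·(x^4 + 3x^3 + 6x^2 + 4x + 7) + (2x^3 + 15x^2 + 10x + 17). Hence a·b ≡ 2x^3 + 15x^2 + 10x + 17 (mod f). (F_19[x]/(f) is a field with 19^4 = 130321 elements since f is irreducible of degree 4.)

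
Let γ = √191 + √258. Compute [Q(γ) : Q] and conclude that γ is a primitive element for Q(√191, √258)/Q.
[Q(γ) : Q] = 4 (equivalently, Q(γ) = Q(√191, √258))

Obviously Q(γ) ⊆ Q(√191, √258), and [Q(√191, √258):Q] = 4 (since 191, 258 are distinct squarefree integers > 1 with 49278 not a perfect square). To show equality we compute the minimal polynomial of γ. From γ = √191 + √258: γ^2 = 191 + 2√(49278) + 258 = 449 + 2√(49278), so γ^2 - 449 = 2√(49278); squaring, (γ^2 - 449)^2 = 4·49278, i.e. γ^4 - 898γ^2 + 201601 - 197112 = 0, i.e. γ^4 - 898γ^2 + 4489 = 0. So γ is a root of x^4 - 898x^2 + 4489. This polynomial is irreducible over Q: it has no rational root (each ±√191 ± √258 is irrational), and any factorization into two quadratics over Q would force √(49278) ∈ Q (pairing opposite roots) or √191, √258 ∈ Q (other pairings), all impossible. Hence [Q(γ):Q] = 4 = [Q(√191, √258):Q], so Q(γ) = Q(√191, √258).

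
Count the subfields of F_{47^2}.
F_{47^2} has 2 subfields

The subfields of F_{p^n} are exactly the fields F_{p^d} for d | n (each is the fixed field of the unique index-d subgroup of Gal(F_{p^n}/F_p) ≅ Z/nZ). The divisors of n = 2 are {1, 2}, giving 2 subfields: F_{47^1}, F_{47^2}.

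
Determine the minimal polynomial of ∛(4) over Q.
m_α(x) = x^3 - 4

α satisfies α^3 = 4, so x^3 - 4 annihilates α. By the rational root test, a rational root p/q (in lowest terms) of x^3 - 4 would satisfy p^3 = 4 q^3, forcing q = 1 and p^3 = 4; but 4 is not a perfect cube, contradiction. A monic cubic over Q with no rational root is irreducible (any nontrivial factorization would include a linear factor). Hence x^3 - 4 is the minimal polynomial of α, and in particular [Q(α):Q] = 3.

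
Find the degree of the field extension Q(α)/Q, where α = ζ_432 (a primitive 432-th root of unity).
[Q(α):Q] = 144

The minimal polynomial of ζ_432 over Q is the 432-th cyclotomic polynomial Φ_432(x), which is irreducible over Q and has degree φ(432) = 144. Hence [Q(α):Q] = φ(432) = 144.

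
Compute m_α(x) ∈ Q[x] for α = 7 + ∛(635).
m_α(x) = x^3 - 21x^2 + 147x - 978

Set β = α - 7 = ∛(635), so β^3 = 635. Then (α - 7)^3 - 635 = 0, i.e. α is a root of g(x) = (x - 7)^3 - 635 = x^3 - 21x^2 + 147x - 978. Since g(x) = h(x - 7) where h(x) = x^3 - 635, and h is irreducible over Q (because 635 is not a perfect cube, so h has no rational root, and a monic cubic with no rational root is irreducible), g is also irreducible (irreducibility is preserved under the substitution x → x - 7). Hence m_α(x) = x^3 - 21x^2 + 147x - 978.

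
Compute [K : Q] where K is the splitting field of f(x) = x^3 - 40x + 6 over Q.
[K : Q] = 6

By the rational root test, any rational root of the monic integer polynomial f(x) = x^3 - 40x + 6 must be an integer dividing the constant term 6, i.e. one of ±{1, 2, 3, 6}. Evaluating: f(1) = -33, f(-1) = 45, f(2) = -66, f(-2) = 78, f(3) = -87, f(-3) = 99, f(6) = -18, f(-6) = 30; none is 0, so f has no rational root and is therefore irreducible over Q (a cubic with no linear factor over a field is irreducible). For an irreducible cubic, the Galois group is A_3 or S_3 according as the discriminant disc(f) = -4a^3 - 27b^2 = -4·(-40)^3 - 27·(6)^2 = 255028 is or is not a square in Q. Here disc(f) = 255028 is not a perfect square in Q, so the Galois group of f over Q is not contained in A_3 and must be all of S_3. The splitting field has degree |S_3| = 6 over Q, so [K : Q] = 6.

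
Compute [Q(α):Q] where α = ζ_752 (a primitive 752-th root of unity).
[Q(α):Q] = 368

The minimal polynomial of ζ_752 over Q is the 752-th cyclotomic polynomial Φ_752(x), which is irreducible over Q and has degree φ(752) = 368. Hence [Q(α):Q] = φ(752) = 368.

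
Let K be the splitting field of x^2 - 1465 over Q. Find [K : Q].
[K : Q] = 2

f(x) = x^2 - 1465 factors as (x - √1465)(x + √1465). The splitting field is K = Q(√1465). Since 1465 is squarefree and > 1, it is not a perfect square, so x^2 - 1465 is irreducible over Q and [Q(√1465) : Q] = 2. Hence [K : Q] = 2.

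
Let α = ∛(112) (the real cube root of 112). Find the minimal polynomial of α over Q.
m_α(x) = x^3 - 112

α satisfies α^3 = 112, so x^3 - 112 annihilates α. By the rational root test, a rational root p/q (in lowest terms) of x^3 - 112 would satisfy p^3 = 112 q^3, forcing q = 1 and p^3 = 112; but 112 is not a perfect cube, contradiction. A monic cubic over Q with no rational root is irreducible (any nontrivial factorization would include a linear factor). Hence x^3 - 112 is the minimal polynomial of α, and in particular [Q(α):Q] = 3.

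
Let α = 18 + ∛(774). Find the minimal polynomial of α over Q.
m_α(x) = x^3 - 54x^2 + 972x - 6606

Set β = α - 18 = ∛(774), so β^3 = 774. Then (α - 18)^3 - 774 = 0, i.e. α is a root of g(x) = (x - 18)^3 - 774 = x^3 - 54x^2 + 972x - 6606. Since g(x) = h(x - 18) where h(x) = x^3 - 774, and h is irreducible over Q (because 774 is not a perfect cube, so h has no rational root, and a monic cubic with no rational root is irreducible), g is also irreducible (irreducibility is preserved under the substitution x → x - 18). Hence m_α(x) = x^3 - 54x^2 + 972x - 6606.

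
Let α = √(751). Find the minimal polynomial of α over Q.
m_α(x) = x^2 - 751

α satisfies α^2 - 751 = 0, so x^2 - 751 annihilates α. Since d = 751 is squarefree and ≠ 1, it is not a perfect square in Q, so x^2 - 751 has no rational root and is therefore irreducible over Q (a degree-2 polynomial over a field is irreducible iff it has no root). Hence m_α(x) = x^2 - 751.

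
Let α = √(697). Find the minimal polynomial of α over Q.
m_α(x) = x^2 - 697

α satisfies α^2 - 697 = 0, so x^2 - 697 annihilates α. Since d = 697 is squarefree and ≠ 1, it is not a perfect square in Q, so x^2 - 697 has no rational root and is therefore irreducible over Q (a degree-2 polynomial over a field is irreducible iff it has no root). Hence m_α(x) = x^2 - 697.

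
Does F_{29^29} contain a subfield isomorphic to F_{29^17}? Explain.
No: F_{29^17} is not a subfield of F_{29^29}

F_{p^m} embeds in F_{p^n} iff m | n. Here 17 ∤ 29 (since 29 = 1·17 + 12 with remainder 12 ≠ 0), so F_{29^17} is not a subfield of F_{29^29}. Equivalently: if it were, the tower law would give 17 = [F_{29^17}:F_29] dividing [F_{29^29}:F_29] = 29, contradiction.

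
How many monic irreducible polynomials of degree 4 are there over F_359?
There are 4152545820 monic irreducible polynomials of degree 4 over F_359

Each element of F_{359^4} that lies in no proper subfield is a root of exactly one monic irreducible of degree 4 over F_359, and each such polynomial has 4 distinct roots in F_{359^4}. By Möbius inversion the count is N_359(4) = (1/4) Σ_{d|4} μ(4/d) · 359^d = (1/4)(μ(4)·359^1 + μ(2)·359^2 + μ(1)·359^4) = 16610183280/4 = 4152545820.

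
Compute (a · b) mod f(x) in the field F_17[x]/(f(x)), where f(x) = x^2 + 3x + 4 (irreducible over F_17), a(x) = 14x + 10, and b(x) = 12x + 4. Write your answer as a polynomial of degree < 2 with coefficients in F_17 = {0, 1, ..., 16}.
a · b ≡ 12x + 14 (mod f(x))

Multiply in F_17[x]: a(x)·b(x) = (14x + 10)·(12x + 4) = 15x^2 + 6x + 6. This has degree ≥ 2, so divide by f(x) over F_17: 15x^2 + 6x + 6 = (15)·(x^2 + 3x + 4) + (12x + 14). Hence a·b ≡ 12x + 14 (mod f). (F_17[x]/(f) is a field with 17^2 = 289 elements since f is irreducible of degree 2.)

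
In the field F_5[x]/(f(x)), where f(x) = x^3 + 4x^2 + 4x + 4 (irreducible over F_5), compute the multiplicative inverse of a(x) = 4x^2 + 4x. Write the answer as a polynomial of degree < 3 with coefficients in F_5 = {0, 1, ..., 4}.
a(x)^(-1) ≡ 2x^2 + 4 (mod f(x))

Since f is irreducible over F_5, F_5[x]/(f) is a field and a(x) ≠ 0 has an inverse. Apply the extended Euclidean algorithm to f(x) and a(x) in F_5[x]: f(x) = (4x + 2)·a(x) + (x + 4);  a(x) = (4x + 3)·(x + 4) + (3). The last nonzero remainder is the constant 3 = gcd(f, a) in F_5. Back-substituting through the division chain expresses 3 = s(x)·a(x) + t(x)·f(x) with s(x) ≡ x^2 + 2 (mod f), so (x^2 + 2)·a(x) ≡ 3 (mod f). Multiplying by 3^(-1) ≡ 2 in F_5 gives a(x)^(-1) ≡ 2·(x^2 + 2) ≡ 2x^2 + 4 (mod f). Check: (4x^2 + 4x)·(2x^2 + 4) = 3x^4 + 3x^3 + x^2 + x ≡ 1 (mod x^3 + 4x^2 + 4x + 4).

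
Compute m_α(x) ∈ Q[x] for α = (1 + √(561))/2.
m_α(x) = x^2 - x - 140

From 2α - 1 = √(561), squaring gives (2α - 1)^2 = 561, i.e. 4α^2 - 4α + 1 = 561, so α^2 - α + (1 - 561)/4 = 0. Since 561 ≡ 1 (mod 4), (1 - 561)/4 = -140 ∈ Z. The polynomial x^2 - x - 140 has discriminant 1 - 4·(-140) = 561, which is not a perfect square in Q (d = 561 is squarefree and ≠ 1), so x^2 - x - 140 is irreducible over Q. It is the minimal polynomial of α.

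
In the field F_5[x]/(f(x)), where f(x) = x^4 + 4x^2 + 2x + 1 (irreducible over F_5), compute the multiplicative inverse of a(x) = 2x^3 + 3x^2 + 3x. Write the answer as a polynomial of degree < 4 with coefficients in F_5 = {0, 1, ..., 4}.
a(x)^(-1) ≡ 2x^2 + 4x + 4 (mod f(x))

Since f is irreducible over F_5, F_5[x]/(f) is a field and a(x) ≠ 0 has an inverse. Apply the extended Euclidean algorithm to f(x) and a(x) in F_5[x]: f(x) = (3x + 3)·a(x) + (x^2 + 3x + 1);  a(x) = (2x + 2)·(x^2 + 3x + 1) + (3). The last nonzero remainder is the constant 3 = gcd(f, a) in F_5. Back-substituting through the division chain expresses 3 = s(x)·a(x) + t(x)·f(x) with s(x) ≡ x^2 + 2x + 2 (mod f), so (x^2 + 2x + 2)·a(x) ≡ 3 (mod f). Multiplying by 3^(-1) ≡ 2 in F_5 gives a(x)^(-1) ≡ 2·(x^2 + 2x + 2) ≡ 2x^2 + 4x + 4 (mod f). Check: (2x^3 + 3x^2 + 3x)·(2x^2 + 4x + 4) = 4x^5 + 4x^4 + x^3 + 4x^2 + 2x ≡ 1 (mod x^4 + 4x^2 + 2x + 1).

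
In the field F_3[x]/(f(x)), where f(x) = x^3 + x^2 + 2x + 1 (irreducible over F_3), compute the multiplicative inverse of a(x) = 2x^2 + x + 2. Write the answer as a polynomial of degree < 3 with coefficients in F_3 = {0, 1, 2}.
a(x)^(-1) ≡ 2x + 1 (mod f(x))

Since f is irreducible over F_3, F_3[x]/(f) is a field and a(x) ≠ 0 has an inverse. Apply the extended Euclidean algorithm to f(x) and a(x) in F_3[x]: f(x) = (2x + 1)·a(x) + (2). The last nonzero remainder is the constant 2 = gcd(f, a) in F_3. Back-substituting through the division chain expresses 2 = s(x)·a(x) + t(x)·f(x) with s(x) ≡ x + 2 (mod f), so (x + 2)·a(x) ≡ 2 (mod f). Multiplying by 2^(-1) ≡ 2 in F_3 gives a(x)^(-1) ≡ 2·(x + 2) ≡ 2x + 1 (mod f). Check: (2x^2 + x + 2)·(2x + 1) = x^3 + x^2 + 2x + 2 ≡ 1 (mod x^3 + x^2 + 2x + 1).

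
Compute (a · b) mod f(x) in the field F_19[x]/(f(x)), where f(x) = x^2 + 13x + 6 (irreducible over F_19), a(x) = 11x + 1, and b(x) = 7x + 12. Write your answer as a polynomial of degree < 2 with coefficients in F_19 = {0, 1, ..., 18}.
a · b ≡ 12x + 6 (mod f(x))

Multiply in F_19[x]: a(x)·b(x) = (11x + 1)·(7x + 12) = x^2 + 6x + 12. This has degree ≥ 2, so divide by f(x) over F_19: x^2 + 6x + 12 = (1)·(x^2 + 13x + 6) + (12x + 6). Hence a·b ≡ 12x + 6 (mod f). (F_19[x]/(f) is a field with 19^2 = 361 elements since f is irreducible of degree 2.)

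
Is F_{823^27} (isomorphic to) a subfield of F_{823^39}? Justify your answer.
No: F_{823^27} is not a subfield of F_{823^39}

F_{p^m} embeds in F_{p^n} iff m | n. Here 27 ∤ 39 (since 39 = 1·27 + 12 with remainder 12 ≠ 0), so F_{823^27} is not a subfield of F_{823^39}. Equivalently: if it were, the tower law would give 27 = [F_{823^27}:F_823] dividing [F_{823^39}:F_823] = 39, contradiction.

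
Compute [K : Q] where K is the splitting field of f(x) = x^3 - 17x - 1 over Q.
[K : Q] = 6

By the rational root test, any rational root of the monic integer polynomial f(x) = x^3 - 17x - 1 must be an integer dividing the constant term -1, i.e. one of ±{1}. Evaluating: f(1) = -17, f(-1) = 15; none is 0, so f has no rational root and is therefore irreducible over Q (a cubic with no linear factor over a field is irreducible). For an irreducible cubic, the Galois group is A_3 or S_3 according as the discriminant disc(f) = -4a^3 - 27b^2 = -4·(-17)^3 - 27·(-1)^2 = 19625 is or is not a square in Q. Here disc(f) = 19625 is not a perfect square in Q, so the Galois group of f over Q is not contained in A_3 and must be all of S_3. The splitting field has degree |S_3| = 6 over Q, so [K : Q] = 6.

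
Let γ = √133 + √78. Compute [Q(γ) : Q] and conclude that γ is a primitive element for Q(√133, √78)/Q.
[Q(γ) : Q] = 4 (equivalently, Q(γ) = Q(√133, √78))

Obviously Q(γ) ⊆ Q(√133, √78), and [Q(√133, √78):Q] = 4 (since 133, 78 are distinct squarefree integers > 1 with 10374 not a perfect square). To show equality we compute the minimal polynomial of γ. From γ = √133 + √78: γ^2 = 133 + 2√(10374) + 78 = 211 + 2√(10374), so γ^2 - 211 = 2√(10374); squaring, (γ^2 - 211)^2 = 4·10374, i.e. γ^4 - 422γ^2 + 44521 - 41496 = 0, i.e. γ^4 - 422γ^2 + 3025 = 0. So γ is a root of x^4 - 422x^2 + 3025. This polynomial is irreducible over Q: it has no rational root (each ±√133 ± √78 is irrational), and any factorization into two quadratics over Q would force √(10374) ∈ Q (pairing opposite roots) or √133, √78 ∈ Q (other pairings), all impossible. Hence [Q(γ):Q] = 4 = [Q(√133, √78):Q], so Q(γ) = Q(√133, √78).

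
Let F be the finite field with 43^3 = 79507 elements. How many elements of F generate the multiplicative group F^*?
There are φ(79506) = 22680 primitive elements

F_q^* is cyclic of order q - 1 = 79506. A cyclic group of order m has exactly φ(m) generators. Here m = 79506 = 2 · 3^2 · 7 · 631, so the number of primitive elements is φ(79506) = 22680.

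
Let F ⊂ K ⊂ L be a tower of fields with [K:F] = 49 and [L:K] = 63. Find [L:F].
[L:F] = 3087

The tower law says that for any tower of field extensions F ⊂ K ⊂ L with finite degrees, [L:F] = [L:K] · [K:F]. Here this gives [L:F] = 63 · 49 = 3087.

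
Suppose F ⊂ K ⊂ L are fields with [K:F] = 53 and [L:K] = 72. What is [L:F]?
[L:F] = 3816

The tower law says that for any tower of field extensions F ⊂ K ⊂ L with finite degrees, [L:F] = [L:K] · [K:F]. Here this gives [L:F] = 72 · 53 = 3816.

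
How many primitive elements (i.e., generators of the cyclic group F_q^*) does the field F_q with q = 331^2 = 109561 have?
There are φ(109560) = 26240 primitive elements

F_q^* is cyclic of order q - 1 = 109560. A cyclic group of order m has exactly φ(m) generators. Here m = 109560 = 2^3 · 3 · 5 · 11 · 83, so the number of primitive elements is φ(109560) = 26240.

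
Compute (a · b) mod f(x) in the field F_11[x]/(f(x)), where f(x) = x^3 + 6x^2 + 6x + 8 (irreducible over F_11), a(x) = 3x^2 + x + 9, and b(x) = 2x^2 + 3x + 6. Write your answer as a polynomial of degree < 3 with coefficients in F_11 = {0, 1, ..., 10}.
a · b ≡ 10x^2 + 3x + 1 (mod f(x))

Multiply in F_11[x]: a(x)·b(x) = (3x^2 + x + 9)·(2x^2 + 3x + 6) = 6x^4 + 6x^2 + 10. This has degree ≥ 3, so divide by f(x) over F_11: 6x^4 + 6x^2 + 10 = (6x + 8)·(x^3 + 6x^2 + 6x + 8) + (10x^2 + 3x + 1). Hence a·b ≡ 10x^2 + 3x + 1 (mod f). (F_11[x]/(f) is a field with 11^3 = 1331 elements since f is irreducible of degree 3.)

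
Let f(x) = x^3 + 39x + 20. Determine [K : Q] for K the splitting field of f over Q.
[K : Q] = 6

By the rational root test, any rational root of the monic integer polynomial f(x) = x^3 + 39x + 20 must be an integer dividing the constant term 20, i.e. one of ±{1, 2, 4, 5, 10, 20}. Evaluating: f(1) = 60, f(-1) = -20, f(2) = 106, f(-2) = -66, f(4) = 240, f(-4) = -200, f(5) = 340, f(-5) = -300, f(10) = 1410, f(-10) = -1370, f(20) = 8800, f(-20) = -8760; none is 0, so f has no rational root and is therefore irreducible over Q (a cubic with no linear factor over a field is irreducible). For an irreducible cubic, the Galois group is A_3 or S_3 according as the discriminant disc(f) = -4a^3 - 27b^2 = -4·(39)^3 - 27·(20)^2 = -248076 is or is not a square in Q. Here disc(f) = -248076 is not a perfect square in Q, so the Galois group of f over Q is not contained in A_3 and must be all of S_3. The splitting field has degree |S_3| = 6 over Q, so [K : Q] = 6.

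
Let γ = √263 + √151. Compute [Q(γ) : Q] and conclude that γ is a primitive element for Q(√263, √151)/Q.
[Q(γ) : Q] = 4 (equivalently, Q(γ) = Q(√263, √151))

Obviously Q(γ) ⊆ Q(√263, √151), and [Q(√263, √151):Q] = 4 (since 263, 151 are distinct squarefree integers > 1 with 39713 not a perfect square). To show equality we compute the minimal polynomial of γ. From γ = √263 + √151: γ^2 = 263 + 2√(39713) + 151 = 414 + 2√(39713), so γ^2 - 414 = 2√(39713); squaring, (γ^2 - 414)^2 = 4·39713, i.e. γ^4 - 828γ^2 + 171396 - 158852 = 0, i.e. γ^4 - 828γ^2 + 12544 = 0. So γ is a root of x^4 - 828x^2 + 12544. This polynomial is irreducible over Q: it has no rational root (each ±√263 ± √151 is irrational), and any factorization into two quadratics over Q would force √(39713) ∈ Q (pairing opposite roots) or √263, √151 ∈ Q (other pairings), all impossible. Hence [Q(γ):Q] = 4 = [Q(√263, √151):Q], so Q(γ) = Q(√263, √151).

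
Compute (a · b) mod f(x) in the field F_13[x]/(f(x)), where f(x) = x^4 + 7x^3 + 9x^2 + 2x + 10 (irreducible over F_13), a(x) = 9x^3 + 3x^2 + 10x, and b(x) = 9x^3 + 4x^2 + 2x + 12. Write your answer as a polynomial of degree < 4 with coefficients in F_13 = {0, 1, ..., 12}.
a · b ≡ 7x^3 + 9x^2 + 11x + 8 (mod f(x))

Multiply in F_13[x]: a(x)·b(x) = (9x^3 + 3x^2 + 10x)·(9x^3 + 4x^2 + 2x + 12) = 3x^6 + 11x^5 + 3x^4 + 11x^3 + 4x^2 + 3x. This has degree ≥ 4, so divide by f(x) over F_13: 3x^6 + 11x^5 + 3x^4 + 11x^3 + 4x^2 + 3x = (3x^2 + 3x + 7)·(x^4 + 7x^3 + 9x^2 + 2x + 10) + (7x^3 + 9x^2 + 11x + 8). Hence a·b ≡ 7x^3 + 9x^2 + 11x + 8 (mod f). (F_13[x]/(f) is a field with 13^4 = 28561 elements since f is irreducible of degree 4.)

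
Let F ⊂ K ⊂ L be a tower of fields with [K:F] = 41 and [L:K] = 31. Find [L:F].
[L:F] = 1271

The tower law says that for any tower of field extensions F ⊂ K ⊂ L with finite degrees, [L:F] = [L:K] · [K:F]. Here this gives [L:F] = 31 · 41 = 1271.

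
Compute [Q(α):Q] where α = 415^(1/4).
[Q(α):Q] = 4

α is a root of x^4 - 415. By Eisenstein's criterion at the prime p = 5 (which divides the constant term 415 but p^2 = 25 does not, since 415 is squarefree), x^4 - 415 is irreducible over Q. Hence [Q(α):Q] = 4.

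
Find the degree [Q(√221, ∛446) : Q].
[Q(√221, ∛446) : Q] = 6

Let L = Q(√221, ∛446). Since Q(√221) ⊂ L and [Q(√221):Q] = 2, the tower law gives 2 | [L:Q]. Likewise Q(∛446) ⊂ L with [Q(∛446):Q] = 3 (because 446 is not a perfect cube), so 3 | [L:Q]. As gcd(2,3) = 1, [L:Q] is divisible by 6. Conversely L is generated over Q by √221 and ∛446, so [L:Q] ≤ 2·3 = 6. Therefore [Q(√221, ∛446) : Q] = 6.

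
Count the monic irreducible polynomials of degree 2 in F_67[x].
There are 2211 monic irreducible polynomials of degree 2 over F_67

Each element of F_{67^2} that lies in no proper subfield is a root of exactly one monic irreducible of degree 2 over F_67, and each such polynomial has 2 distinct roots in F_{67^2}. By Möbius inversion the count is N_67(2) = (1/2) Σ_{d|2} μ(2/d) · 67^d = (1/2)(μ(2)·67^1 + μ(1)·67^2) = 4422/2 = 2211.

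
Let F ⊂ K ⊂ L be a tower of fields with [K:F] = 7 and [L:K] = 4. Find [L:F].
[L:F] = 28

The tower law says that for any tower of field extensions F ⊂ K ⊂ L with finite degrees, [L:F] = [L:K] · [K:F]. Here this gives [L:F] = 4 · 7 = 28.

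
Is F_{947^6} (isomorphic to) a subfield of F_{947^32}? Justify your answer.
No: F_{947^6} is not a subfield of F_{947^32}

F_{p^m} embeds in F_{p^n} iff m | n. Here 6 ∤ 32 (since 32 = 5·6 + 2 with remainder 2 ≠ 0), so F_{947^6} is not a subfield of F_{947^32}. Equivalently: if it were, the tower law would give 6 = [F_{947^6}:F_947] dividing [F_{947^32}:F_947] = 32, contradiction.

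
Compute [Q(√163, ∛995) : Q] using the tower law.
[Q(√163, ∛995) : Q] = 6

Let L = Q(√163, ∛995). Since Q(√163) ⊂ L and [Q(√163):Q] = 2, the tower law gives 2 | [L:Q]. Likewise Q(∛995) ⊂ L with [Q(∛995):Q] = 3 (because 995 is not a perfect cube), so 3 | [L:Q]. As gcd(2,3) = 1, [L:Q] is divisible by 6. Conversely L is generated over Q by √163 and ∛995, so [L:Q] ≤ 2·3 = 6. Therefore [Q(√163, ∛995) : Q] = 6.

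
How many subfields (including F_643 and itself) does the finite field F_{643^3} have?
F_{643^3} has 2 subfields

The subfields of F_{p^n} are exactly the fields F_{p^d} for d | n (each is the fixed field of the unique index-d subgroup of Gal(F_{p^n}/F_p) ≅ Z/nZ). The divisors of n = 3 are {1, 3}, giving 2 subfields: F_{643^1}, F_{643^3}.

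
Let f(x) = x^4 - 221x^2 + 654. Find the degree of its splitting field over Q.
[K : Q] = 4

Solving the quadratic in x^2: x^2 = (221 ± √(221^2 - 4·654))/2 = (221 ± √46225)/2 = (221 ± 215)/2, giving x^2 = 218 or x^2 = 3. So f(x) = (x^2 - 218)(x^2 - 3) and the roots of f are ±√218, ±√3. Hence the splitting field is K = Q(√218, √3). Since 218 and 3 are distinct squarefree integers > 1, their product 654 is not a perfect square, so √3 ∉ Q(√218). By the tower law [K:Q] = [Q(√218,√3):Q(√218)] · [Q(√218):Q] = 2 · 2 = 4.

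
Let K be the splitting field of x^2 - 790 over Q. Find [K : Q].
[K : Q] = 2

f(x) = x^2 - 790 factors as (x - √790)(x + √790). The splitting field is K = Q(√790). Since 790 is squarefree and > 1, it is not a perfect square, so x^2 - 790 is irreducible over Q and [Q(√790) : Q] = 2. Hence [K : Q] = 2.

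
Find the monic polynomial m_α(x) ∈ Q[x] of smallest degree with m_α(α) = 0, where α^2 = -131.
m_α(x) = x^2 + 131

α satisfies α^2 + 131 = 0, so x^2 + 131 annihilates α. Since d = -131 is squarefree and ≠ 1, it is not a perfect square in Q, so x^2 + 131 has no rational root and is therefore irreducible over Q (a degree-2 polynomial over a field is irreducible iff it has no root). Hence m_α(x) = x^2 + 131.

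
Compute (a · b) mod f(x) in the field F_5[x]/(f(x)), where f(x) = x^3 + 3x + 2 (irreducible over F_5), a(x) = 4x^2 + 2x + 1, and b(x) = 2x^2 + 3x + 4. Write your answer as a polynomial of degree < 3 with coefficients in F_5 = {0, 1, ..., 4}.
a · b ≡ 2x + 2 (mod f(x))

Multiply in F_5[x]: a(x)·b(x) = (4x^2 + 2x + 1)·(2x^2 + 3x + 4) = 3x^4 + x^3 + 4x^2 + x + 4. This has degree ≥ 3, so divide by f(x) over F_5: 3x^4 + x^3 + 4x^2 + x + 4 = (3x + 1)·(x^3 + 3x + 2) + (2x + 2). Hence a·b ≡ 2x + 2 (mod f). (F_5[x]/(f) is a field with 5^3 = 125 elements since f is irreducible of degree 3.)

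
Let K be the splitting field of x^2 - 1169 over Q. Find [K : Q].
[K : Q] = 2

f(x) = x^2 - 1169 factors as (x - √1169)(x + √1169). The splitting field is K = Q(√1169). Since 1169 is squarefree and > 1, it is not a perfect square, so x^2 - 1169 is irreducible over Q and [Q(√1169) : Q] = 2. Hence [K : Q] = 2.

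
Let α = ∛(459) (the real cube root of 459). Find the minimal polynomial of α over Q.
m_α(x) = x^3 - 459

α satisfies α^3 = 459, so x^3 - 459 annihilates α. By the rational root test, a rational root p/q (in lowest terms) of x^3 - 459 would satisfy p^3 = 459 q^3, forcing q = 1 and p^3 = 459; but 459 is not a perfect cube, contradiction. A monic cubic over Q with no rational root is irreducible (any nontrivial factorization would include a linear factor). Hence x^3 - 459 is the minimal polynomial of α, and in particular [Q(α):Q] = 3.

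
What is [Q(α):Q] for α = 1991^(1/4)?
[Q(α):Q] = 4

α is a root of x^4 - 1991. By Eisenstein's criterion at the prime p = 11 (which divides the constant term 1991 but p^2 = 121 does not, since 1991 is squarefree), x^4 - 1991 is irreducible over Q. Hence [Q(α):Q] = 4.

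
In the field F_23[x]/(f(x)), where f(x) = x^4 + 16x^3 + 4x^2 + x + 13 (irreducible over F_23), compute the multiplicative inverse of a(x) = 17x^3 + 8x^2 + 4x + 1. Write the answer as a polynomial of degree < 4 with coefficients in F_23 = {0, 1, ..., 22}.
a(x)^(-1) ≡ 3x^3 + 13x^2 + 11x + 19 (mod f(x))

Since f is irreducible over F_23, F_23[x]/(f) is a field and a(x) ≠ 0 has an inverse. Apply the extended Euclidean algorithm to f(x) and a(x) in F_23[x]: f(x) = (19x + 15)·a(x) + (15x^2 + 14x + 21);  a(x) = (18x + 19)·(15x^2 + 14x + 21) + (4x + 16);  (15x^2 + 14x + 21) = (21x)·(4x + 16) + (21). The last nonzero remainder is the constant 21 = gcd(f, a) in F_23. Back-substituting through the division chain expresses 21 = s(x)·a(x) + t(x)·f(x) with s(x) ≡ 17x^3 + 20x^2 + x + 8 (mod f), so (17x^3 + 20x^2 + x + 8)·a(x) ≡ 21 (mod f). Multiplying by 21^(-1) ≡ 11 in F_23 gives a(x)^(-1) ≡ 11·(17x^3 + 20x^2 + x + 8) ≡ 3x^3 + 13x^2 + 11x + 19 (mod f). Check: (17x^3 + 8x^2 + 4x + 1)·(3x^3 + 13x^2 + 11x + 19) = 5x^6 + 15x^5 + 4x^4 + 6x^3 + 2x^2 + 18x + 19 ≡ 1 (mod x^4 + 16x^3 + 4x^2 + x + 13).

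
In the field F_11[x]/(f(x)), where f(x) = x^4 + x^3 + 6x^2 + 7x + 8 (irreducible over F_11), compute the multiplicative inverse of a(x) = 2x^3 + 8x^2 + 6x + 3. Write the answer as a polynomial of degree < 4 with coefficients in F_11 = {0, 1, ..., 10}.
a(x)^(-1) ≡ 9x^3 + 3x^2 + 10x + 8 (mod f(x))

Since f is irreducible over F_11, F_11[x]/(f) is a field and a(x) ≠ 0 has an inverse. Apply the extended Euclidean algorithm to f(x) and a(x) in F_11[x]: f(x) = (6x + 4)·a(x) + (4x^2 + 9x + 7);  a(x) = (6x + 5)·(4x^2 + 9x + 7) + (7x + 1);  (4x^2 + 9x + 7) = (10x + 3)·(7x + 1) + (4). The last nonzero remainder is the constant 4 = gcd(f, a) in F_11. Back-substituting through the division chain expresses 4 = s(x)·a(x) + t(x)·f(x) with s(x) ≡ 3x^3 + x^2 + 7x + 10 (mod f), so (3x^3 + x^2 + 7x + 10)·a(x) ≡ 4 (mod f). Multiplying by 4^(-1) ≡ 3 in F_11 gives a(x)^(-1) ≡ 3·(3x^3 + x^2 + 7x + 10) ≡ 9x^3 + 3x^2 + 10x + 8 (mod f). Check: (2x^3 + 8x^2 + 6x + 3)·(9x^3 + 3x^2 + 10x + 8) = 7x^6 + x^5 + 10x^4 + 9x^3 + x^2 + x + 2 ≡ 1 (mod x^4 + x^3 + 6x^2 + 7x + 8).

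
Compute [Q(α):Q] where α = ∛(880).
[Q(α):Q] = 3

The minimal polynomial of α is x^3 - 880, irreducible over Q since 880 is not a perfect cube (so x^3 - 880 has no rational root). Hence [Q(α):Q] = deg(m_α) = 3.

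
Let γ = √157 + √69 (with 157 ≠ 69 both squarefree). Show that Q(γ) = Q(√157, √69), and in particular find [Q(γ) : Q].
[Q(γ) : Q] = 4 (equivalently, Q(γ) = Q(√157, √69))

Obviously Q(γ) ⊆ Q(√157, √69), and [Q(√157, √69):Q] = 4 (since 157, 69 are distinct squarefree integers > 1 with 10833 not a perfect square). To show equality we compute the minimal polynomial of γ. From γ = √157 + √69: γ^2 = 157 + 2√(10833) + 69 = 226 + 2√(10833), so γ^2 - 226 = 2√(10833); squaring, (γ^2 - 226)^2 = 4·10833, i.e. γ^4 - 452γ^2 + 51076 - 43332 = 0, i.e. γ^4 - 452γ^2 + 7744 = 0. So γ is a root of x^4 - 452x^2 + 7744. This polynomial is irreducible over Q: it has no rational root (each ±√157 ± √69 is irrational), and any factorization into two quadratics over Q would force √(10833) ∈ Q (pairing opposite roots) or √157, √69 ∈ Q (other pairings), all impossible. Hence [Q(γ):Q] = 4 = [Q(√157, √69):Q], so Q(γ) = Q(√157, √69).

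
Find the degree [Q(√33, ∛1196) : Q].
[Q(√33, ∛1196) : Q] = 6

Let L = Q(√33, ∛1196). Since Q(√33) ⊂ L and [Q(√33):Q] = 2, the tower law gives 2 | [L:Q]. Likewise Q(∛1196) ⊂ L with [Q(∛1196):Q] = 3 (because 1196 is not a perfect cube), so 3 | [L:Q]. As gcd(2,3) = 1, [L:Q] is divisible by 6. Conversely L is generated over Q by √33 and ∛1196, so [L:Q] ≤ 2·3 = 6. Therefore [Q(√33, ∛1196) : Q] = 6.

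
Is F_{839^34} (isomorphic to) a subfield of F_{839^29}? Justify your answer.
No: F_{839^34} is not a subfield of F_{839^29}

F_{p^m} embeds in F_{p^n} iff m | n. Here 34 ∤ 29 (since 29 = 0·34 + 29 with remainder 29 ≠ 0), so F_{839^34} is not a subfield of F_{839^29}. Equivalently: if it were, the tower law would give 34 = [F_{839^34}:F_839] dividing [F_{839^29}:F_839] = 29, contradiction.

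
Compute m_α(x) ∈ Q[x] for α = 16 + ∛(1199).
m_α(x) = x^3 - 48x^2 + 768x - 5295

Set β = α - 16 = ∛(1199), so β^3 = 1199. Then (α - 16)^3 - 1199 = 0, i.e. α is a root of g(x) = (x - 16)^3 - 1199 = x^3 - 48x^2 + 768x - 5295. Since g(x) = h(x - 16) where h(x) = x^3 - 1199, and h is irreducible over Q (because 1199 is not a perfect cube, so h has no rational root, and a monic cubic with no rational root is irreducible), g is also irreducible (irreducibility is preserved under the substitution x → x - 16). Hence m_α(x) = x^3 - 48x^2 + 768x - 5295.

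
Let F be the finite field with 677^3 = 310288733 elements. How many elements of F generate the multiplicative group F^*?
There are φ(310288732) = 143209872 primitive elements

F_q^* is cyclic of order q - 1 = 310288732. A cyclic group of order m has exactly φ(m) generators. Here m = 310288732 = 2^2 · 13^2 · 459007, so the number of primitive elements is φ(310288732) = 143209872.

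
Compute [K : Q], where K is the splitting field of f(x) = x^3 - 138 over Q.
[K : Q] = 6

The roots of x^3 - 138 are ∛138, ω∛138, ω^2∛138 where ω = e^(2πi/3) is a primitive cube root of unity, so K = Q(∛138, ω). Now [Q(∛138):Q] = 3 (since 138 is not a perfect cube, x^3 - 138 is irreducible) and [Q(ω):Q] = 2. Both 2 and 3 divide [K:Q], and [K:Q] ≤ 3·2 = 6, so [K:Q] = 6. (Equivalently: Q(∛138) ⊂ R but ω ∉ R, so [K : Q(∛138)] = 2.)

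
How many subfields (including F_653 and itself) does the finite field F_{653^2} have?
F_{653^2} has 2 subfields

The subfields of F_{p^n} are exactly the fields F_{p^d} for d | n (each is the fixed field of the unique index-d subgroup of Gal(F_{p^n}/F_p) ≅ Z/nZ). The divisors of n = 2 are {1, 2}, giving 2 subfields: F_{653^1}, F_{653^2}.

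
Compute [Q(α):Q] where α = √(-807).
[Q(α):Q] = 2

[Q(α):Q] equals the degree of the minimal polynomial of α. Here α^2 = -807 and x^2 + 807 is irreducible (d = -807 is squarefree, ≠ 1, hence not a square), so deg(m_α) = 2. Thus [Q(α):Q] = 2.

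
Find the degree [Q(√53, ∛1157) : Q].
[Q(√53, ∛1157) : Q] = 6

Let L = Q(√53, ∛1157). Since Q(√53) ⊂ L and [Q(√53):Q] = 2, the tower law gives 2 | [L:Q]. Likewise Q(∛1157) ⊂ L with [Q(∛1157):Q] = 3 (because 1157 is not a perfect cube), so 3 | [L:Q]. As gcd(2,3) = 1, [L:Q] is divisible by 6. Conversely L is generated over Q by √53 and ∛1157, so [L:Q] ≤ 2·3 = 6. Therefore [Q(√53, ∛1157) : Q] = 6.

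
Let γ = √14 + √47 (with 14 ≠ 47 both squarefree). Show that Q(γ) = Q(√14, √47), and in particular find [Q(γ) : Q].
[Q(γ) : Q] = 4 (equivalently, Q(γ) = Q(√14, √47))

Obviously Q(γ) ⊆ Q(√14, √47), and [Q(√14, √47):Q] = 4 (since 14, 47 are distinct squarefree integers > 1 with 658 not a perfect square). To show equality we compute the minimal polynomial of γ. From γ = √14 + √47: γ^2 = 14 + 2√(658) + 47 = 61 + 2√(658), so γ^2 - 61 = 2√(658); squaring, (γ^2 - 61)^2 = 4·658, i.e. γ^4 - 122γ^2 + 3721 - 2632 = 0, i.e. γ^4 - 122γ^2 + 1089 = 0. So γ is a root of x^4 - 122x^2 + 1089. This polynomial is irreducible over Q: it has no rational root (each ±√14 ± √47 is irrational), and any factorization into two quadratics over Q would force √(658) ∈ Q (pairing opposite roots) or √14, √47 ∈ Q (other pairings), all impossible. Hence [Q(γ):Q] = 4 = [Q(√14, √47):Q], so Q(γ) = Q(√14, √47).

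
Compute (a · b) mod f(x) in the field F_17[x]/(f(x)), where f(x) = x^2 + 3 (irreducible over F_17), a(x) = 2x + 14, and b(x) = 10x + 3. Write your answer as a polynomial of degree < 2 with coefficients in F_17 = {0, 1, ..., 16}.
a · b ≡ 10x + 16 (mod f(x))

Multiply in F_17[x]: a(x)·b(x) = (2x + 14)·(10x + 3) = 3x^2 + 10x + 8. This has degree ≥ 2, so divide by f(x) over F_17: 3x^2 + 10x + 8 = (3)·(x^2 + 3) + (10x + 16). Hence a·b ≡ 10x + 16 (mod f). (F_17[x]/(f) is a field with 17^2 = 289 elements since f is irreducible of degree 2.)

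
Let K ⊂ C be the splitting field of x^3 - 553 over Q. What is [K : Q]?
[K : Q] = 6

The roots of x^3 - 553 are ∛553, ω∛553, ω^2∛553 where ω = e^(2πi/3) is a primitive cube root of unity, so K = Q(∛553, ω). Now [Q(∛553):Q] = 3 (since 553 is not a perfect cube, x^3 - 553 is irreducible) and [Q(ω):Q] = 2. Both 2 and 3 divide [K:Q], and [K:Q] ≤ 3·2 = 6, so [K:Q] = 6. (Equivalently: Q(∛553) ⊂ R but ω ∉ R, so [K : Q(∛553)] = 2.)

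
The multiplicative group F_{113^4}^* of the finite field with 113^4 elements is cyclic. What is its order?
|F_{113^4}^*| = 163047360

F_{113^4} has 113^4 = 163047361 elements; its multiplicative group consists of all nonzero elements, so |F_{113^4}^*| = 163047361 - 1 = 163047360. (It is cyclic since any finite subgroup of the multiplicative group of a field is cyclic.)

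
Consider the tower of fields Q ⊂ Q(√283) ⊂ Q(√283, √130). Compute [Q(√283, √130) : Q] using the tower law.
[Q(√283, √130) : Q] = 4

[Q(√283):Q] = 2 (min poly x^2 - 283, irreducible since 283 is squarefree > 1). For the top step, suppose √130 ∈ Q(√283), say √130 = c + d√283 with c, d ∈ Q. Squaring: 130 = c^2 + 283d^2 + 2cd√283. Since √283 ∉ Q this forces 2cd = 0. If d = 0 then √130 = c ∈ Q, contradicting 130 squarefree > 1. If c = 0 then 130 = 283d^2, so 283·130 = (283d)^2 is a perfect square in Q — but 283·130 = 36790 is not a perfect square (since 283 and 130 are distinct squarefree integers). Contradiction. Hence √130 ∉ Q(√283), so x^2 - 130 stays irreducible over Q(√283) and [Q(√283, √130) : Q(√283)] = 2. By the tower law, [Q(√283, √130) : Q] = 2 · 2 = 4.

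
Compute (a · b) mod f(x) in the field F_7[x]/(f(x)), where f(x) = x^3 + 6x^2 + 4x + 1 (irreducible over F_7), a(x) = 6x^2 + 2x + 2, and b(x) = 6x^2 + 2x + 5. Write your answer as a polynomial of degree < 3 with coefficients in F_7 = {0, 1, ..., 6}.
a · b ≡ 4x^2 + 4x + 6 (mod f(x))

Multiply in F_7[x]: a(x)·b(x) = (6x^2 + 2x + 2)·(6x^2 + 2x + 5) = x^4 + 3x^3 + 4x^2 + 3. This has degree ≥ 3, so divide by f(x) over F_7: x^4 + 3x^3 + 4x^2 + 3 = (x + 4)·(x^3 + 6x^2 + 4x + 1) + (4x^2 + 4x + 6). Hence a·b ≡ 4x^2 + 4x + 6 (mod f). (F_7[x]/(f) is a field with 7^3 = 343 elements since f is irreducible of degree 3.)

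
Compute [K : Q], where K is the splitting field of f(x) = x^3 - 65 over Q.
[K : Q] = 6

The roots of x^3 - 65 are ∛65, ω∛65, ω^2∛65 where ω = e^(2πi/3) is a primitive cube root of unity, so K = Q(∛65, ω). Now [Q(∛65):Q] = 3 (since 65 is not a perfect cube, x^3 - 65 is irreducible) and [Q(ω):Q] = 2. Both 2 and 3 divide [K:Q], and [K:Q] ≤ 3·2 = 6, so [K:Q] = 6. (Equivalently: Q(∛65) ⊂ R but ω ∉ R, so [K : Q(∛65)] = 2.)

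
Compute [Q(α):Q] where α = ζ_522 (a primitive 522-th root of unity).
[Q(α):Q] = 168

The minimal polynomial of ζ_522 over Q is the 522-th cyclotomic polynomial Φ_522(x), which is irreducible over Q and has degree φ(522) = 168. Hence [Q(α):Q] = φ(522) = 168.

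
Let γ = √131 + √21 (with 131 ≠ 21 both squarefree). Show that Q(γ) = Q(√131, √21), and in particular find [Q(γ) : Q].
[Q(γ) : Q] = 4 (equivalently, Q(γ) = Q(√131, √21))

Obviously Q(γ) ⊆ Q(√131, √21), and [Q(√131, √21):Q] = 4 (since 131, 21 are distinct squarefree integers > 1 with 2751 not a perfect square). To show equality we compute the minimal polynomial of γ. From γ = √131 + √21: γ^2 = 131 + 2√(2751) + 21 = 152 + 2√(2751), so γ^2 - 152 = 2√(2751); squaring, (γ^2 - 152)^2 = 4·2751, i.e. γ^4 - 304γ^2 + 23104 - 11004 = 0, i.e. γ^4 - 304γ^2 + 12100 = 0. So γ is a root of x^4 - 304x^2 + 12100. This polynomial is irreducible over Q: it has no rational root (each ±√131 ± √21 is irrational), and any factorization into two quadratics over Q would force √(2751) ∈ Q (pairing opposite roots) or √131, √21 ∈ Q (other pairings), all impossible. Hence [Q(γ):Q] = 4 = [Q(√131, √21):Q], so Q(γ) = Q(√131, √21).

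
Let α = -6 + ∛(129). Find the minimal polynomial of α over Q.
m_α(x) = x^3 + 18x^2 + 108x + 87

Set β = α + 6 = ∛(129), so β^3 = 129. Then (α + 6)^3 - 129 = 0, i.e. α is a root of g(x) = (x + 6)^3 - 129 = x^3 + 18x^2 + 108x + 87. Since g(x) = h(x + 6) where h(x) = x^3 - 129, and h is irreducible over Q (because 129 is not a perfect cube, so h has no rational root, and a monic cubic with no rational root is irreducible), g is also irreducible (irreducibility is preserved under the substitution x → x + 6). Hence m_α(x) = x^3 + 18x^2 + 108x + 87.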